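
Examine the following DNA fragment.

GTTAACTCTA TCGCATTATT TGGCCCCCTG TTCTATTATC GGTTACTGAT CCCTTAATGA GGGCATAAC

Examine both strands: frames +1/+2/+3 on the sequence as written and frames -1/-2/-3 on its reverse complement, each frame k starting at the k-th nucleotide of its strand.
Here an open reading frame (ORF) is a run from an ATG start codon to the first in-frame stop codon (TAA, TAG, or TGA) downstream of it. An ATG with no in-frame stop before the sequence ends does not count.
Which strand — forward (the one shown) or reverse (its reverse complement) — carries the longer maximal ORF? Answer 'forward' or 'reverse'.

Reverse complement (5'→3'): GTTATGCCCTCATTAAGGGATCAGTAACCGATAATAGAACAGGGGGCCAAATAATGCGATAGAGTTAAC
Frame +1: GTT AAC TCT ATC GCA TTA TTT GGC CCC CTG TTC TAT TAT CGG TTA CTG ATC CCT TAA TGA GGG CAT AAC — no ATG→stop ORF.
Frame +2: TTA ACT CTA TCG CAT TAT TTG GCC CCC TGT TCT ATT ATC GGT TAC TGA TCC CTT AAT GAG GGC ATA — no ATG→stop ORF.
Frame +3: TAA CTC TAT CGC ATT ATT TGG CCC CCT GTT CTA TTA TCG GTT ACT GAT CCC TTA ATG AGG GCA TAA — ATG at 57, stop TAA at 66 → 12 nt.
Frame -1: GTT ATG CCC TCA TTA AGG GAT CAG TAA CCG ATA ATA GAA CAG GGG GCC AAA TAA TGC GAT AGA GTT AAC — ATG at 4, stop TAA at 25 → 24 nt.
Frame -2: TTA TGC CCT CAT TAA GGG ATC AGT AAC CGA TAA TAG AAC AGG GGG CCA AAT AAT GCG ATA GAG TTA — no ATG→stop ORF.
Frame -3: TAT GCC CTC ATT AAG GGA TCA GTA ACC GAT AAT AGA ACA GGG GGC CAA ATA ATG CGA TAG AGT TAA — ATG at 54, stop TAG at 60 → 9 nt.
Forward-strand max 12 nt; reverse-strand max 24 nt. The reverse strand has the longer ORF.

reverse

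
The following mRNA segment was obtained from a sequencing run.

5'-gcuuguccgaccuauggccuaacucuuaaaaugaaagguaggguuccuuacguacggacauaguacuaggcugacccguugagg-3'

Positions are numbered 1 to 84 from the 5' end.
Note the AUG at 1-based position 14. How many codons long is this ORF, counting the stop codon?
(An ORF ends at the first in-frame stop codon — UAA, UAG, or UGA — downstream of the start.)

3

Codons from position 14: AUG (14–16), GCC (17–19), UAA (20–22).
UAA is the first in-frame stop; that's 3 codons including the stop.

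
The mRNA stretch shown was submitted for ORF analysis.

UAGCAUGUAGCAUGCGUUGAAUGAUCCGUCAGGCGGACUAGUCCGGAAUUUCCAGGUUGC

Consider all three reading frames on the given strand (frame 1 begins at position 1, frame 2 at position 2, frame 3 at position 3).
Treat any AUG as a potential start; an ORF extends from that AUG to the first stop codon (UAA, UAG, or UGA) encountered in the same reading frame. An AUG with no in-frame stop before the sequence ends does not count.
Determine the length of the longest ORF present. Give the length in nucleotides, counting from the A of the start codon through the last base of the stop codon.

21

Frame 1: UAG CAU GUA GCA UGC GUU GAA UGA UCC GUC AGG CGG ACU AGU CCG GAA UUU CCA GGU UGC — no AUG→stop ORF.
Frame 2: AGC AUG UAG CAU GCG UUG AAU GAU CCG UCA GGC GGA CUA GUC CGG AAU UUC CAG GUU — AUG at 5, stop UAG at 8 → 6 nt.
Frame 3: GCA UGU AGC AUG CGU UGA AUG AUC CGU CAG GCG GAC UAG UCC GGA AUU UCC AGG UUG — AUG at 12, stop UGA at 18 → 9 nt; AUG at 21, stop UAG at 39 → 21 nt.
Longest: frame 3, positions 21–41, 21 nt = 7 codons = 6 aa. → 21 nucleotides.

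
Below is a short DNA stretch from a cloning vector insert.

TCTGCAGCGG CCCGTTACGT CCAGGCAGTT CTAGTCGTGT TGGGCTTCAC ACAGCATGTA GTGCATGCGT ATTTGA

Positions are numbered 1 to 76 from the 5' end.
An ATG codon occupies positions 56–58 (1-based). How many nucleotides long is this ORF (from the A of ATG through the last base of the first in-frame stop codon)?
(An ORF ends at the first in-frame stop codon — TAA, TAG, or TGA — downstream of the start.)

Codons from position 56: ATG (56–58), TAG (59–61).
TAG is the first in-frame stop; ORF spans 56–61, 6 nucleotides.

6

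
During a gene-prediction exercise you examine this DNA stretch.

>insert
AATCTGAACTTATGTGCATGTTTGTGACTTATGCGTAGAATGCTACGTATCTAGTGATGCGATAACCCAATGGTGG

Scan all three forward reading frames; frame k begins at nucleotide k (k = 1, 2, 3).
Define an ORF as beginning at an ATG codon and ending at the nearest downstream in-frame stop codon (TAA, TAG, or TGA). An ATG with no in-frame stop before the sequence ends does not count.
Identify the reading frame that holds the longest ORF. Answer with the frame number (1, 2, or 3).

Frame 1: AAT CTG AAC TTA TGT GCA TGT TTG TGA CTT ATG CGT AGA ATG CTA CGT ATC TAG TGA TGC GAT AAC CCA ATG GTG — ATG at 31, stop TAG at 52 → 24 nt; ATG at 40, stop TAG at 52 → 15 nt.
Frame 2: ATC TGA ACT TAT GTG CAT GTT TGT GAC TTA TGC GTA GAA TGC TAC GTA TCT AGT GAT GCG ATA ACC CAA TGG TGG — no ATG→stop ORF.
Frame 3: TCT GAA CTT ATG TGC ATG TTT GTG ACT TAT GCG TAG AAT GCT ACG TAT CTA GTG ATG CGA TAA CCC AAT GGT — ATG at 12, stop TAG at 36 → 27 nt; ATG at 18, stop TAG at 36 → 21 nt; ATG at 57, stop TAA at 63 → 9 nt.
Longest ORF is 27 nt in frame 3 (positions 12–38).

3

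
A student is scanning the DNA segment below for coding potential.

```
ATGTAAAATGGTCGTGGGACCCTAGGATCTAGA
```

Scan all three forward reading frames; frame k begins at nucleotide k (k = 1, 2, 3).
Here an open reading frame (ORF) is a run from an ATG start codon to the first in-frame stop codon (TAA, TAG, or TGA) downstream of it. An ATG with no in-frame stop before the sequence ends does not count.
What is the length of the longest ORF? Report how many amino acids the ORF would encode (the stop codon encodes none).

Frame 1: ATG TAA AAT GGT CGT GGG ACC CTA GGA TCT AGA — ATG at 1, stop TAA at 4 → 6 nt.
Frame 2: TGT AAA ATG GTC GTG GGA CCC TAG GAT CTA — ATG at 8, stop TAG at 23 → 18 nt.
Frame 3: GTA AAA TGG TCG TGG GAC CCT AGG ATC TAG — no ATG→stop ORF.
Longest: frame 2, positions 8–25, 18 nt = 6 codons = 5 aa. → 5 amino acids.

5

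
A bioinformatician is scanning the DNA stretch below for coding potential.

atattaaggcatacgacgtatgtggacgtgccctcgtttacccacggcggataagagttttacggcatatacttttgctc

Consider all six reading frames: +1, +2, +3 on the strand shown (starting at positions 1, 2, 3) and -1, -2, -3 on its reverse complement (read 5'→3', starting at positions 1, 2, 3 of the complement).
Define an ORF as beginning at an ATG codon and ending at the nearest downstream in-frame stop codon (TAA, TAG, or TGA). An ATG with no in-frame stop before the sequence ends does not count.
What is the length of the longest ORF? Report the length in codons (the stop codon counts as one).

3

Reverse complement (5'→3'): GAGCAAAAGTATATGCCGTAAAACTCTTATCCGCCGTGGGTAAACGAGGGCACGTCCACATACGTCGTATGCCTTAATAT
Frame +1: ATA TTA AGG CAT ACG ACG TAT GTG GAC GTG CCC TCG TTT ACC CAC GGC GGA TAA GAG TTT TAC GGC ATA TAC TTT TGC — no ATG→stop ORF.
Frame +2: TAT TAA GGC ATA CGA CGT ATG TGG ACG TGC CCT CGT TTA CCC ACG GCG GAT AAG AGT TTT ACG GCA TAT ACT TTT GCT — no ATG→stop ORF.
Frame +3: ATT AAG GCA TAC GAC GTA TGT GGA CGT GCC CTC GTT TAC CCA CGG CGG ATA AGA GTT TTA CGG CAT ATA CTT TTG CTC — no ATG→stop ORF.
Frame -1: GAG CAA AAG TAT ATG CCG TAA AAC TCT TAT CCG CCG TGG GTA AAC GAG GGC ACG TCC ACA TAC GTC GTA TGC CTT AAT — ATG at 13, stop TAA at 19 → 9 nt.
Frame -2: AGC AAA AGT ATA TGC CGT AAA ACT CTT ATC CGC CGT GGG TAA ACG AGG GCA CGT CCA CAT ACG TCG TAT GCC TTA ATA — no ATG→stop ORF.
Frame -3: GCA AAA GTA TAT GCC GTA AAA CTC TTA TCC GCC GTG GGT AAA CGA GGG CAC GTC CAC ATA CGT CGT ATG CCT TAA TAT — ATG at 69, stop TAA at 75 → 9 nt.
Longest: frame -1, positions 13–21, 9 nt = 3 codons = 2 aa. → 3 codons.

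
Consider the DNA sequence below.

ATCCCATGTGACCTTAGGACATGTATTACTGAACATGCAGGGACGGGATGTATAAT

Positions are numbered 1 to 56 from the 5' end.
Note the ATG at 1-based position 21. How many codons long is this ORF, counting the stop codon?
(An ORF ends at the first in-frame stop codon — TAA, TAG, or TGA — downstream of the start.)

4

Codons from position 21: ATG (21–23), TAT (24–26), TAC (27–29), TGA (30–32).
TGA is the first in-frame stop; that's 4 codons including the stop.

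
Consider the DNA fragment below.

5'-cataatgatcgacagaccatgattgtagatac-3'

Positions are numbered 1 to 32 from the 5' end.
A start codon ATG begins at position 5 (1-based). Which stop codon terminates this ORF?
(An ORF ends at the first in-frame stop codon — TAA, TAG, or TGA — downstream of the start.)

TGA

Codons from position 5: ATG (5–7), ATC (8–10), GAC (11–13), AGA (14–16), CCA (17–19), TGA (20–22).
The first in-frame stop codon is TGA.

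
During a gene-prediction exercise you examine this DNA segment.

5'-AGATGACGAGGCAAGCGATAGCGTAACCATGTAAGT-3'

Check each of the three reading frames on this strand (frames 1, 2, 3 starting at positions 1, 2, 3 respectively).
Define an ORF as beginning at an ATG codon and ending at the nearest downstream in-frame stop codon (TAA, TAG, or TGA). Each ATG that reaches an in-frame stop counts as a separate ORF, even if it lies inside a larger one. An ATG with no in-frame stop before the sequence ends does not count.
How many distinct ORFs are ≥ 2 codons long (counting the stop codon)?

Frame 1: AGA TGA CGA GGC AAG CGA TAG CGT AAC CAT GTA AGT — no ATG→stop ORF.
Frame 2: GAT GAC GAG GCA AGC GAT AGC GTA ACC ATG TAA — ATG at 29, stop TAA at 32 → 6 nt.
Frame 3: ATG ACG AGG CAA GCG ATA GCG TAA CCA TGT AAG — ATG at 3, stop TAA at 24 → 24 nt.
ORFs ≥ 2 codons: frame 2 29–34 (2 codons), frame 3 3–26 (8 codons). Count = 2.

2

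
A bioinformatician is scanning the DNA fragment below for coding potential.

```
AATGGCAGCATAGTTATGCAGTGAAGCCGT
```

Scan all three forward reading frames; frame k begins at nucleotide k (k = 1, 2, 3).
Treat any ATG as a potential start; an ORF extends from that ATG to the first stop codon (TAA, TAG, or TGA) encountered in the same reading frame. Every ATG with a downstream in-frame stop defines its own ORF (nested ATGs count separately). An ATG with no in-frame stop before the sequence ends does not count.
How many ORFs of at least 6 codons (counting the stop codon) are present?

Frame 1: AAT GGC AGC ATA GTT ATG CAG TGA AGC CGT — ATG at 16, stop TGA at 22 → 9 nt.
Frame 2: ATG GCA GCA TAG TTA TGC AGT GAA GCC — ATG at 2, stop TAG at 11 → 12 nt.
Frame 3: TGG CAG CAT AGT TAT GCA GTG AAG CCG — no ATG→stop ORF.
No ORF reaches 6 codons. Count = 0.

0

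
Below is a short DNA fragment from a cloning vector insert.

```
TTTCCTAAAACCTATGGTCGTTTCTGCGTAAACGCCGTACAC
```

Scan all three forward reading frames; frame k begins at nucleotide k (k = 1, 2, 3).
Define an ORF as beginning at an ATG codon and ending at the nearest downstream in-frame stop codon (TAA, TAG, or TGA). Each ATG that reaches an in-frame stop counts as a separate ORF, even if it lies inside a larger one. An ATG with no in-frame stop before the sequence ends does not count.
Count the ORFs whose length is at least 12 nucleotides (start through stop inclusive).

Frame 1: TTT CCT AAA ACC TAT GGT CGT TTC TGC GTA AAC GCC GTA CAC — no ATG→stop ORF.
Frame 2: TTC CTA AAA CCT ATG GTC GTT TCT GCG TAA ACG CCG TAC — ATG at 14, stop TAA at 29 → 18 nt.
Frame 3: TCC TAA AAC CTA TGG TCG TTT CTG CGT AAA CGC CGT ACA — no ATG→stop ORF.
ORFs ≥ 12 nucleotides: frame 2 14–31 (18 nucleotides). Count = 1.

1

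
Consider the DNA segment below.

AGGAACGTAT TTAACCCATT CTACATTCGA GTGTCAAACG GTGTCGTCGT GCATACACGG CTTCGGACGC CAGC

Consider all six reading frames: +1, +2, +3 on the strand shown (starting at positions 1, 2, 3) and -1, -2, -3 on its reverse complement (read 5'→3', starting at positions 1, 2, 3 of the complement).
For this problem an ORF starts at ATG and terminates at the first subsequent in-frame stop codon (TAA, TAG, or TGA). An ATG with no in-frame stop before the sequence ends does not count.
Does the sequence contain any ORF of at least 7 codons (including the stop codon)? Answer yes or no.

Reverse complement (5'→3'): GCTGGCGTCCGAAGCCGTGTATGCACGACGACACCGTTTGACACTCGAATGTAGAATGGGTTAAATACGTTCCT
Frame +1: AGG AAC GTA TTT AAC CCA TTC TAC ATT CGA GTG TCA AAC GGT GTC GTC GTG CAT ACA CGG CTT CGG ACG CCA — no ATG→stop ORF.
Frame +2: GGA ACG TAT TTA ACC CAT TCT ACA TTC GAG TGT CAA ACG GTG TCG TCG TGC ATA CAC GGC TTC GGA CGC CAG — no ATG→stop ORF.
Frame +3: GAA CGT ATT TAA CCC ATT CTA CAT TCG AGT GTC AAA CGG TGT CGT CGT GCA TAC ACG GCT TCG GAC GCC AGC — no ATG→stop ORF.
Frame -1: GCT GGC GTC CGA AGC CGT GTA TGC ACG ACG ACA CCG TTT GAC ACT CGA ATG TAG AAT GGG TTA AAT ACG TTC — ATG at 49, stop TAG at 52 → 6 nt.
Frame -2: CTG GCG TCC GAA GCC GTG TAT GCA CGA CGA CAC CGT TTG ACA CTC GAA TGT AGA ATG GGT TAA ATA CGT TCC — ATG at 56, stop TAA at 62 → 9 nt.
Frame -3: TGG CGT CCG AAG CCG TGT ATG CAC GAC GAC ACC GTT TGA CAC TCG AAT GTA GAA TGG GTT AAA TAC GTT CCT — ATG at 21, stop TGA at 39 → 21 nt.
Frame -3 has an ORF of 7 codons (positions 21–41) ≥ 7, so yes.

yes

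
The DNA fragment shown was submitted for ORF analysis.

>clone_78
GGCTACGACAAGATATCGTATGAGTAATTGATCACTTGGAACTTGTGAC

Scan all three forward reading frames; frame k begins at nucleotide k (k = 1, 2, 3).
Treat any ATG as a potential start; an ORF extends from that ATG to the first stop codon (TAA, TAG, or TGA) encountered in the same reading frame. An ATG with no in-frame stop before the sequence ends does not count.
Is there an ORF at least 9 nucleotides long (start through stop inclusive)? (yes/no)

yes

Frame 1: GGC TAC GAC AAG ATA TCG TAT GAG TAA TTG ATC ACT TGG AAC TTG TGA — no ATG→stop ORF.
Frame 2: GCT ACG ACA AGA TAT CGT ATG AGT AAT TGA TCA CTT GGA ACT TGT GAC — ATG at 20, stop TGA at 29 → 12 nt.
Frame 3: CTA CGA CAA GAT ATC GTA TGA GTA ATT GAT CAC TTG GAA CTT GTG — no ATG→stop ORF.
Frame 2 has an ORF of 12 nucleotides (positions 20–31) ≥ 9, so yes.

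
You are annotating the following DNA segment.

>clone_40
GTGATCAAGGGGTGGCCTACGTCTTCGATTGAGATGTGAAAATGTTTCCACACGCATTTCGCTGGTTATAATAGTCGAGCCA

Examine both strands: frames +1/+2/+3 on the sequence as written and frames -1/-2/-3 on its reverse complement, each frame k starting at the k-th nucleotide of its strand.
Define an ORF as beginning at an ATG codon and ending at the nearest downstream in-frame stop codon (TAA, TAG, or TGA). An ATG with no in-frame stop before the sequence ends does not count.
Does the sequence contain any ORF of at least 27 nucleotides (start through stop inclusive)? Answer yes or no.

yes

Reverse complement (5'→3'): TGGCTCGACTATTATAACCAGCGAAATGCGTGTGGAAACATTTTCACATCTCAATCGAAGACGTAGGCCACCCCTTGATCAC
Frame +1: GTG ATC AAG GGG TGG CCT ACG TCT TCG ATT GAG ATG TGA AAA TGT TTC CAC ACG CAT TTC GCT GGT TAT AAT AGT CGA GCC — ATG at 34, stop TGA at 37 → 6 nt.
Frame +2: TGA TCA AGG GGT GGC CTA CGT CTT CGA TTG AGA TGT GAA AAT GTT TCC ACA CGC ATT TCG CTG GTT ATA ATA GTC GAG CCA — no ATG→stop ORF.
Frame +3: GAT CAA GGG GTG GCC TAC GTC TTC GAT TGA GAT GTG AAA ATG TTT CCA CAC GCA TTT CGC TGG TTA TAA TAG TCG AGC — ATG at 42, stop TAA at 69 → 30 nt.
Frame -1: TGG CTC GAC TAT TAT AAC CAG CGA AAT GCG TGT GGA AAC ATT TTC ACA TCT CAA TCG AAG ACG TAG GCC ACC CCT TGA TCA — no ATG→stop ORF.
Frame -2: GGC TCG ACT ATT ATA ACC AGC GAA ATG CGT GTG GAA ACA TTT TCA CAT CTC AAT CGA AGA CGT AGG CCA CCC CTT GAT CAC — no ATG→stop ORF.
Frame -3: GCT CGA CTA TTA TAA CCA GCG AAA TGC GTG TGG AAA CAT TTT CAC ATC TCA ATC GAA GAC GTA GGC CAC CCC TTG ATC — no ATG→stop ORF.
Frame +3 has an ORF of 30 nucleotides (positions 42–71) ≥ 27, so yes.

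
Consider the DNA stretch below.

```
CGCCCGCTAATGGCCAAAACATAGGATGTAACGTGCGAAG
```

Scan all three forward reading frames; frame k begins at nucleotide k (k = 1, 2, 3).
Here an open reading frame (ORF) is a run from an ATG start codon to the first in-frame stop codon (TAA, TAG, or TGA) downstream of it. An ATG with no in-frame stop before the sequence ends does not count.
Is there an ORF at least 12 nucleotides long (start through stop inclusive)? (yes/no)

Frame 1: CGC CCG CTA ATG GCC AAA ACA TAG GAT GTA ACG TGC GAA — ATG at 10, stop TAG at 22 → 15 nt.
Frame 2: GCC CGC TAA TGG CCA AAA CAT AGG ATG TAA CGT GCG AAG — ATG at 26, stop TAA at 29 → 6 nt.
Frame 3: CCC GCT AAT GGC CAA AAC ATA GGA TGT AAC GTG CGA — no ATG→stop ORF.
Frame 1 has an ORF of 15 nucleotides (positions 10–24) ≥ 12, so yes.

yes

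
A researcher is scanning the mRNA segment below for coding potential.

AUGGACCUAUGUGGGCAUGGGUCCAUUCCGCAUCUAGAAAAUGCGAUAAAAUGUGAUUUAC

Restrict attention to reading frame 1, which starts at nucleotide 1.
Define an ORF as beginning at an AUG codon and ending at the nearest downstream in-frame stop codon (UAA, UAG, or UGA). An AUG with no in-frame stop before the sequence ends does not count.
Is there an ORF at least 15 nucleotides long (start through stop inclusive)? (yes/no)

no

Frame 1: AUG GAC CUA UGU GGG CAU GGG UCC AUU CCG CAU CUA GAA AAU GCG AUA AAA UGU GAU UUA — no AUG→stop ORF.
Largest ORF found is 0 nucleotides < 15, so no.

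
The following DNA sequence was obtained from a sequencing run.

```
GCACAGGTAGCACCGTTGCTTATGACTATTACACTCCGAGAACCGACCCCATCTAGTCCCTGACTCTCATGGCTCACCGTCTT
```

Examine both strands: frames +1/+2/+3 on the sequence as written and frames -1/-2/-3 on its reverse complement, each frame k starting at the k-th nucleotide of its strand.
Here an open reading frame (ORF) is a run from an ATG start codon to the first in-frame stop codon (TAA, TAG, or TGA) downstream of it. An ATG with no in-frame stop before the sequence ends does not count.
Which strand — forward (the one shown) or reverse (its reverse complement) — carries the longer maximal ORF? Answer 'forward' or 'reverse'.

Reverse complement (5'→3'): AAGACGGTGAGCCATGAGAGTCAGGGACTAGATGGGGTCGGTTCTCGGAGTGTAATAGTCATAAGCAACGGTGCTACCTGTGC
Frame +1: GCA CAG GTA GCA CCG TTG CTT ATG ACT ATT ACA CTC CGA GAA CCG ACC CCA TCT AGT CCC TGA CTC TCA TGG CTC ACC GTC — ATG at 22, stop TGA at 61 → 42 nt.
Frame +2: CAC AGG TAG CAC CGT TGC TTA TGA CTA TTA CAC TCC GAG AAC CGA CCC CAT CTA GTC CCT GAC TCT CAT GGC TCA CCG TCT — no ATG→stop ORF.
Frame +3: ACA GGT AGC ACC GTT GCT TAT GAC TAT TAC ACT CCG AGA ACC GAC CCC ATC TAG TCC CTG ACT CTC ATG GCT CAC CGT CTT — no ATG→stop ORF.
Frame -1: AAG ACG GTG AGC CAT GAG AGT CAG GGA CTA GAT GGG GTC GGT TCT CGG AGT GTA ATA GTC ATA AGC AAC GGT GCT ACC TGT — no ATG→stop ORF.
Frame -2: AGA CGG TGA GCC ATG AGA GTC AGG GAC TAG ATG GGG TCG GTT CTC GGA GTG TAA TAG TCA TAA GCA ACG GTG CTA CCT GTG — ATG at 14, stop TAG at 29 → 18 nt; ATG at 32, stop TAA at 53 → 24 nt.
Frame -3: GAC GGT GAG CCA TGA GAG TCA GGG ACT AGA TGG GGT CGG TTC TCG GAG TGT AAT AGT CAT AAG CAA CGG TGC TAC CTG TGC — no ATG→stop ORF.
Forward-strand max 42 nt; reverse-strand max 24 nt. The forward strand has the longer ORF.

forward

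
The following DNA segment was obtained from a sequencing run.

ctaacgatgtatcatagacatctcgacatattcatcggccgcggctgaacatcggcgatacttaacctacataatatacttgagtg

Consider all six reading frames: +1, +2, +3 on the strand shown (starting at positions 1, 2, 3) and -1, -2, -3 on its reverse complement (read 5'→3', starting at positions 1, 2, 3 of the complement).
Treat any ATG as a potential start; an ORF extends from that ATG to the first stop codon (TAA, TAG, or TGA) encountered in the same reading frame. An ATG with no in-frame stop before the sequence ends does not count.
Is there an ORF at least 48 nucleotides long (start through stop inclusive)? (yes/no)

Reverse complement (5'→3'): CACTCAAGTATATTATGTAGGTTAAGTATCGCCGATGTTCAGCCGCGGCCGATGAATATGTCGAGATGTCTATGATACATCGTTAG
Frame +1: CTA ACG ATG TAT CAT AGA CAT CTC GAC ATA TTC ATC GGC CGC GGC TGA ACA TCG GCG ATA CTT AAC CTA CAT AAT ATA CTT GAG — ATG at 7, stop TGA at 46 → 42 nt.
Frame +2: TAA CGA TGT ATC ATA GAC ATC TCG ACA TAT TCA TCG GCC GCG GCT GAA CAT CGG CGA TAC TTA ACC TAC ATA ATA TAC TTG AGT — no ATG→stop ORF.
Frame +3: AAC GAT GTA TCA TAG ACA TCT CGA CAT ATT CAT CGG CCG CGG CTG AAC ATC GGC GAT ACT TAA CCT ACA TAA TAT ACT TGA GTG — no ATG→stop ORF.
Frame -1: CAC TCA AGT ATA TTA TGT AGG TTA AGT ATC GCC GAT GTT CAG CCG CGG CCG ATG AAT ATG TCG AGA TGT CTA TGA TAC ATC GTT — ATG at 52, stop TGA at 73 → 24 nt; ATG at 58, stop TGA at 73 → 18 nt.
Frame -2: ACT CAA GTA TAT TAT GTA GGT TAA GTA TCG CCG ATG TTC AGC CGC GGC CGA TGA ATA TGT CGA GAT GTC TAT GAT ACA TCG TTA — ATG at 35, stop TGA at 53 → 21 nt.
Frame -3: CTC AAG TAT ATT ATG TAG GTT AAG TAT CGC CGA TGT TCA GCC GCG GCC GAT GAA TAT GTC GAG ATG TCT ATG ATA CAT CGT TAG — ATG at 15, stop TAG at 18 → 6 nt; ATG at 66, stop TAG at 84 → 21 nt; ATG at 72, stop TAG at 84 → 15 nt.
Largest ORF found is 42 nucleotides < 48, so no.

no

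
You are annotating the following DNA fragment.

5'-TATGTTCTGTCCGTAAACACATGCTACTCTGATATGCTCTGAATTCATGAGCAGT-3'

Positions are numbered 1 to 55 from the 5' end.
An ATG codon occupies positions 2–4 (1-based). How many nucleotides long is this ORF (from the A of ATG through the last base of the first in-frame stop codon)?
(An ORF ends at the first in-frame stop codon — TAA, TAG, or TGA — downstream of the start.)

Codons from position 2: ATG (2–4), TTC (5–7), TGT (8–10), CCG (11–13), TAA (14–16).
TAA is the first in-frame stop; ORF spans 2–16, 15 nucleotides.

15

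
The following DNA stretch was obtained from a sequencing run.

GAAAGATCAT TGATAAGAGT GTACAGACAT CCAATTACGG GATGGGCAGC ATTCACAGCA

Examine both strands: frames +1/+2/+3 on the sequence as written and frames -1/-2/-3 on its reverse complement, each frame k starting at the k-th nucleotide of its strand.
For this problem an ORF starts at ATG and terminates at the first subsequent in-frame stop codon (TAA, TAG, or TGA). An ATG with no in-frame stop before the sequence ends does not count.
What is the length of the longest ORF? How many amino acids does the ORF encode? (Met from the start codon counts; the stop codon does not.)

Reverse complement (5'→3'): TGCTGTGAATGCTGCCCATCCCGTAATTGGATGTCTGTACACTCTTATCAATGATCTTTC
Frame +1: GAA AGA TCA TTG ATA AGA GTG TAC AGA CAT CCA ATT ACG GGA TGG GCA GCA TTC ACA GCA — no ATG→stop ORF.
Frame +2: AAA GAT CAT TGA TAA GAG TGT ACA GAC ATC CAA TTA CGG GAT GGG CAG CAT TCA CAG — no ATG→stop ORF.
Frame +3: AAG ATC ATT GAT AAG AGT GTA CAG ACA TCC AAT TAC GGG ATG GGC AGC ATT CAC AGC — no ATG→stop ORF.
Frame -1: TGC TGT GAA TGC TGC CCA TCC CGT AAT TGG ATG TCT GTA CAC TCT TAT CAA TGA TCT TTC — ATG at 31, stop TGA at 52 → 24 nt.
Frame -2: GCT GTG AAT GCT GCC CAT CCC GTA ATT GGA TGT CTG TAC ACT CTT ATC AAT GAT CTT — no ATG→stop ORF.
Frame -3: CTG TGA ATG CTG CCC ATC CCG TAA TTG GAT GTC TGT ACA CTC TTA TCA ATG ATC TTT — ATG at 9, stop TAA at 24 → 18 nt.
Longest: frame -1, positions 31–54, 24 nt = 8 codons = 7 aa. → 7 amino acids.

7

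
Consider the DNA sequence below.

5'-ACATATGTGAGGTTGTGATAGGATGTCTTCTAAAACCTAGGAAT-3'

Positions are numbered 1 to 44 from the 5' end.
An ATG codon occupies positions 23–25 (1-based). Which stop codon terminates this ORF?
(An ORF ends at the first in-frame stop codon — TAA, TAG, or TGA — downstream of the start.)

Codons from position 23: ATG (23–25), TCT (26–28), TCT (29–31), AAA (32–34), ACC (35–37), TAG (38–40).
The first in-frame stop codon is TAG.

TAG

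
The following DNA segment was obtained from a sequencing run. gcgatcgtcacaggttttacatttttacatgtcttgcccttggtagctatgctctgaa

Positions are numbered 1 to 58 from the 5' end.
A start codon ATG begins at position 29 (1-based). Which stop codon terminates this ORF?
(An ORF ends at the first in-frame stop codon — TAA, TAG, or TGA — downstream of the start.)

TAG

Codons from position 29: ATG (29–31), TCT (32–34), TGC (35–37), CCT (38–40), TGG (41–43), TAG (44–46).
The first in-frame stop codon is TAG.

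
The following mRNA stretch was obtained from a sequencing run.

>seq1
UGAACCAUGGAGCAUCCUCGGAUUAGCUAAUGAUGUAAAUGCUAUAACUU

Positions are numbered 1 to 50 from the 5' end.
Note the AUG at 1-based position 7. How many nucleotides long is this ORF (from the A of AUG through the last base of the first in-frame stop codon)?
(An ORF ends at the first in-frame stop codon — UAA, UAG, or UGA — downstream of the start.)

Codons from position 7: AUG (7–9), GAG (10–12), CAU (13–15), CCU (16–18), CGG (19–21), AUU (22–24), AGC (25–27), UAA (28–30).
UAA is the first in-frame stop; ORF spans 7–30, 24 nucleotides.

24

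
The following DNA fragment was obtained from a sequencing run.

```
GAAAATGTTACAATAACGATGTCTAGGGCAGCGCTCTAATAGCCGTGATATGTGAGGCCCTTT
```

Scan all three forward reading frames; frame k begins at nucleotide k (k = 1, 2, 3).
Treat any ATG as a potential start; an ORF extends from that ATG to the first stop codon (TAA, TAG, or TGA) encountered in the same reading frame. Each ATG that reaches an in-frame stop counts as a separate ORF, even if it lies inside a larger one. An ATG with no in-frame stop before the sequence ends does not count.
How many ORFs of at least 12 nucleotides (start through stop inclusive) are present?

2

Frame 1: GAA AAT GTT ACA ATA ACG ATG TCT AGG GCA GCG CTC TAA TAG CCG TGA TAT GTG AGG CCC TTT — ATG at 19, stop TAA at 37 → 21 nt.
Frame 2: AAA ATG TTA CAA TAA CGA TGT CTA GGG CAG CGC TCT AAT AGC CGT GAT ATG TGA GGC CCT — ATG at 5, stop TAA at 14 → 12 nt; ATG at 50, stop TGA at 53 → 6 nt.
Frame 3: AAA TGT TAC AAT AAC GAT GTC TAG GGC AGC GCT CTA ATA GCC GTG ATA TGT GAG GCC CTT — no ATG→stop ORF.
ORFs ≥ 12 nucleotides: frame 1 19–39 (21 nucleotides), frame 2 5–16 (12 nucleotides). Count = 2.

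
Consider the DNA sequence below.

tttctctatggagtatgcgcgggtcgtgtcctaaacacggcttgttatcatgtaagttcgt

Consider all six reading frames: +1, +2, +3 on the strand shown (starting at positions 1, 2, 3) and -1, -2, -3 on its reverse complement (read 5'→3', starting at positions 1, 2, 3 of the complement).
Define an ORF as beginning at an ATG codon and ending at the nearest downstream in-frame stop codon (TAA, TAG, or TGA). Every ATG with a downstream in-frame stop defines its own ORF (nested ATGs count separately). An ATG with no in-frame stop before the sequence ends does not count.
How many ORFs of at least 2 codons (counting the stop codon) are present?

3

Reverse complement (5'→3'): ACGAACTTACATGATAACAAGCCGTGTTTAGGACACGACCCGCGCATACTCCATAGAGAAA
Frame +1: TTT CTC TAT GGA GTA TGC GCG GGT CGT GTC CTA AAC ACG GCT TGT TAT CAT GTA AGT TCG — no ATG→stop ORF.
Frame +2: TTC TCT ATG GAG TAT GCG CGG GTC GTG TCC TAA ACA CGG CTT GTT ATC ATG TAA GTT CGT — ATG at 8, stop TAA at 32 → 27 nt; ATG at 50, stop TAA at 53 → 6 nt.
Frame +3: TCT CTA TGG AGT ATG CGC GGG TCG TGT CCT AAA CAC GGC TTG TTA TCA TGT AAG TTC — no ATG→stop ORF.
Frame -1: ACG AAC TTA CAT GAT AAC AAG CCG TGT TTA GGA CAC GAC CCG CGC ATA CTC CAT AGA GAA — no ATG→stop ORF.
Frame -2: CGA ACT TAC ATG ATA ACA AGC CGT GTT TAG GAC ACG ACC CGC GCA TAC TCC ATA GAG AAA — ATG at 11, stop TAG at 29 → 21 nt.
Frame -3: GAA CTT ACA TGA TAA CAA GCC GTG TTT AGG ACA CGA CCC GCG CAT ACT CCA TAG AGA — no ATG→stop ORF.
ORFs ≥ 2 codons: frame +2 8–34 (9 codons), frame +2 50–55 (2 codons), frame -2 11–31 (7 codons). Count = 3.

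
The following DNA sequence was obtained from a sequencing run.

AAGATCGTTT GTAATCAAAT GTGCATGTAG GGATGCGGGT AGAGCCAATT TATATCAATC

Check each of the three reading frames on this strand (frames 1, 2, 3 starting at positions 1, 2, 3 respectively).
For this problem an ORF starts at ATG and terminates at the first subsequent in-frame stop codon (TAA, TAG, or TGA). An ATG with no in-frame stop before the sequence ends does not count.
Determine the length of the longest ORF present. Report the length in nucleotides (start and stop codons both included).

12

Frame 1: AAG ATC GTT TGT AAT CAA ATG TGC ATG TAG GGA TGC GGG TAG AGC CAA TTT ATA TCA ATC — ATG at 19, stop TAG at 28 → 12 nt; ATG at 25, stop TAG at 28 → 6 nt.
Frame 2: AGA TCG TTT GTA ATC AAA TGT GCA TGT AGG GAT GCG GGT AGA GCC AAT TTA TAT CAA — no ATG→stop ORF.
Frame 3: GAT CGT TTG TAA TCA AAT GTG CAT GTA GGG ATG CGG GTA GAG CCA ATT TAT ATC AAT — no ATG→stop ORF.
Longest: frame 1, positions 19–30, 12 nt = 4 codons = 3 aa. → 12 nucleotides.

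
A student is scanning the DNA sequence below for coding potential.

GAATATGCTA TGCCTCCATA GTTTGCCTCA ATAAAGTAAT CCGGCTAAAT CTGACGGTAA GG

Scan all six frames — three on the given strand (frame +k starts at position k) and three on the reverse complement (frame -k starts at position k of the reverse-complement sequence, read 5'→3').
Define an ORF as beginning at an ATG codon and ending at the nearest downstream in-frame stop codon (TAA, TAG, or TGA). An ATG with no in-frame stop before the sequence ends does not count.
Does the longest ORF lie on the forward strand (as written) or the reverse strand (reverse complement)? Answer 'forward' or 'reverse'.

forward

Reverse complement (5'→3'): CCTTACCGTCAGATTTAGCCGGATTACTTTATTGAGGCAAACTATGGAGGCATAGCATATTC
Frame +1: GAA TAT GCT ATG CCT CCA TAG TTT GCC TCA ATA AAG TAA TCC GGC TAA ATC TGA CGG TAA — ATG at 10, stop TAG at 19 → 12 nt.
Frame +2: AAT ATG CTA TGC CTC CAT AGT TTG CCT CAA TAA AGT AAT CCG GCT AAA TCT GAC GGT AAG — ATG at 5, stop TAA at 32 → 30 nt.
Frame +3: ATA TGC TAT GCC TCC ATA GTT TGC CTC AAT AAA GTA ATC CGG CTA AAT CTG ACG GTA AGG — no ATG→stop ORF.
Frame -1: CCT TAC CGT CAG ATT TAG CCG GAT TAC TTT ATT GAG GCA AAC TAT GGA GGC ATA GCA TAT — no ATG→stop ORF.
Frame -2: CTT ACC GTC AGA TTT AGC CGG ATT ACT TTA TTG AGG CAA ACT ATG GAG GCA TAG CAT ATT — ATG at 44, stop TAG at 53 → 12 nt.
Frame -3: TTA CCG TCA GAT TTA GCC GGA TTA CTT TAT TGA GGC AAA CTA TGG AGG CAT AGC ATA TTC — no ATG→stop ORF.
Forward-strand max 30 nt; reverse-strand max 12 nt. The forward strand has the longer ORF.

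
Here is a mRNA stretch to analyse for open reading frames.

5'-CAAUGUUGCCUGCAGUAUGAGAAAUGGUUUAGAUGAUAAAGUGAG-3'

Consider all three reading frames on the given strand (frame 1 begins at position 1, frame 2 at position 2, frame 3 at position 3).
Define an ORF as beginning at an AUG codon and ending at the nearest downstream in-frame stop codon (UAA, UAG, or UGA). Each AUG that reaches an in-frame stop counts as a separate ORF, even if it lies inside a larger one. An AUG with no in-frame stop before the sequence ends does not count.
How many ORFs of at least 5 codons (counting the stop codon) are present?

Frame 1: CAA UGU UGC CUG CAG UAU GAG AAA UGG UUU AGA UGA UAA AGU GAG — no AUG→stop ORF.
Frame 2: AAU GUU GCC UGC AGU AUG AGA AAU GGU UUA GAU GAU AAA GUG — no AUG→stop ORF.
Frame 3: AUG UUG CCU GCA GUA UGA GAA AUG GUU UAG AUG AUA AAG UGA — AUG at 3, stop UGA at 18 → 18 nt; AUG at 24, stop UAG at 30 → 9 nt; AUG at 33, stop UGA at 42 → 12 nt.
ORFs ≥ 5 codons: frame 3 3–20 (6 codons). Count = 1.

1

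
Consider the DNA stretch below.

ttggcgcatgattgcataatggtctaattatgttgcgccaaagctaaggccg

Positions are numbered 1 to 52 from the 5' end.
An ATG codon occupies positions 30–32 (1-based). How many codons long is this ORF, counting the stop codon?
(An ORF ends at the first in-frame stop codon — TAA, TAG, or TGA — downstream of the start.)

Codons from position 30: ATG (30–32), TTG (33–35), CGC (36–38), CAA (39–41), AGC (42–44), TAA (45–47).
TAA is the first in-frame stop; that's 6 codons including the stop.

6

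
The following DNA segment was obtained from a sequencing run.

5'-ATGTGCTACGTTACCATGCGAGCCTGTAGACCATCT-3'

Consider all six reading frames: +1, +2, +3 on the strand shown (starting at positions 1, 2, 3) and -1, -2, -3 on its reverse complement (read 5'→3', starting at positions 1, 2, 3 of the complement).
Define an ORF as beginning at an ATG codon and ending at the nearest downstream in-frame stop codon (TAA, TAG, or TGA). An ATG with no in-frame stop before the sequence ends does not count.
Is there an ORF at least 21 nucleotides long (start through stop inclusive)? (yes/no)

yes

Reverse complement (5'→3'): AGATGGTCTACAGGCTCGCATGGTAACGTAGCACAT
Frame +1: ATG TGC TAC GTT ACC ATG CGA GCC TGT AGA CCA TCT — no ATG→stop ORF.
Frame +2: TGT GCT ACG TTA CCA TGC GAG CCT GTA GAC CAT — no ATG→stop ORF.
Frame +3: GTG CTA CGT TAC CAT GCG AGC CTG TAG ACC ATC — no ATG→stop ORF.
Frame -1: AGA TGG TCT ACA GGC TCG CAT GGT AAC GTA GCA CAT — no ATG→stop ORF.
Frame -2: GAT GGT CTA CAG GCT CGC ATG GTA ACG TAG CAC — ATG at 20, stop TAG at 29 → 12 nt.
Frame -3: ATG GTC TAC AGG CTC GCA TGG TAA CGT AGC ACA — ATG at 3, stop TAA at 24 → 24 nt.
Frame -3 has an ORF of 24 nucleotides (positions 3–26) ≥ 21, so yes.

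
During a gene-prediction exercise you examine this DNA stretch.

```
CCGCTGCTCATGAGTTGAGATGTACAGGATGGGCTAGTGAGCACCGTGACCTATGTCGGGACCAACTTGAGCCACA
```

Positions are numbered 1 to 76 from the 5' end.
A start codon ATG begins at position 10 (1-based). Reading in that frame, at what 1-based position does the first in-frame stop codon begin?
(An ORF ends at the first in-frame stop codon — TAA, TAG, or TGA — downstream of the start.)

16

Codons from position 10: ATG (10–12), AGT (13–15), TGA (16–18).
TGA is a stop codon; it begins at position 16.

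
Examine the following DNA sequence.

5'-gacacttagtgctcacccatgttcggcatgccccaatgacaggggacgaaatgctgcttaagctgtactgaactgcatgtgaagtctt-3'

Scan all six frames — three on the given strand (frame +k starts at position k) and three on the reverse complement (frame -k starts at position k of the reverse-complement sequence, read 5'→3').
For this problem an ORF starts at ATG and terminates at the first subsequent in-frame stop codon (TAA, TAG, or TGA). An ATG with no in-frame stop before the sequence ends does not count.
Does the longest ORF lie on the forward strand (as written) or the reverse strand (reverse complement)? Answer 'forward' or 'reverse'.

forward

Reverse complement (5'→3'): AAGACTTCACATGCAGTTCAGTACAGCTTAAGCAGCATTTCGTCCCCTGTCATTGGGGCATGCCGAACATGGGTGAGCACTAAGTGTC
Frame +1: GAC ACT TAG TGC TCA CCC ATG TTC GGC ATG CCC CAA TGA CAG GGG ACG AAA TGC TGC TTA AGC TGT ACT GAA CTG CAT GTG AAG TCT — ATG at 19, stop TGA at 37 → 21 nt; ATG at 28, stop TGA at 37 → 12 nt.
Frame +2: ACA CTT AGT GCT CAC CCA TGT TCG GCA TGC CCC AAT GAC AGG GGA CGA AAT GCT GCT TAA GCT GTA CTG AAC TGC ATG TGA AGT CTT — ATG at 77, stop TGA at 80 → 6 nt.
Frame +3: CAC TTA GTG CTC ACC CAT GTT CGG CAT GCC CCA ATG ACA GGG GAC GAA ATG CTG CTT AAG CTG TAC TGA ACT GCA TGT GAA GTC — ATG at 36, stop TGA at 69 → 36 nt; ATG at 51, stop TGA at 69 → 21 nt.
Frame -1: AAG ACT TCA CAT GCA GTT CAG TAC AGC TTA AGC AGC ATT TCG TCC CCT GTC ATT GGG GCA TGC CGA ACA TGG GTG AGC ACT AAG TGT — no ATG→stop ORF.
Frame -2: AGA CTT CAC ATG CAG TTC AGT ACA GCT TAA GCA GCA TTT CGT CCC CTG TCA TTG GGG CAT GCC GAA CAT GGG TGA GCA CTA AGT GTC — ATG at 11, stop TAA at 29 → 21 nt.
Frame -3: GAC TTC ACA TGC AGT TCA GTA CAG CTT AAG CAG CAT TTC GTC CCC TGT CAT TGG GGC ATG CCG AAC ATG GGT GAG CAC TAA GTG — ATG at 60, stop TAA at 81 → 24 nt; ATG at 69, stop TAA at 81 → 15 nt.
Forward-strand max 36 nt; reverse-strand max 24 nt. The forward strand has the longer ORF.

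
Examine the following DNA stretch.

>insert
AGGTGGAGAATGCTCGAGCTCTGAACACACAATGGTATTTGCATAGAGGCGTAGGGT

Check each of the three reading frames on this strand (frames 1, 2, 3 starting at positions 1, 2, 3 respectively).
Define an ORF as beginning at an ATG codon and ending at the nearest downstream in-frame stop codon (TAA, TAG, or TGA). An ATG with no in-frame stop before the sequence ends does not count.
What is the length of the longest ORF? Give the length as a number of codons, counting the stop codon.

Frame 1: AGG TGG AGA ATG CTC GAG CTC TGA ACA CAC AAT GGT ATT TGC ATA GAG GCG TAG GGT — ATG at 10, stop TGA at 22 → 15 nt.
Frame 2: GGT GGA GAA TGC TCG AGC TCT GAA CAC ACA ATG GTA TTT GCA TAG AGG CGT AGG — ATG at 32, stop TAG at 44 → 15 nt.
Frame 3: GTG GAG AAT GCT CGA GCT CTG AAC ACA CAA TGG TAT TTG CAT AGA GGC GTA GGG — no ATG→stop ORF.
Longest: frame 1, positions 10–24, 15 nt = 5 codons = 4 aa. → 5 codons.

5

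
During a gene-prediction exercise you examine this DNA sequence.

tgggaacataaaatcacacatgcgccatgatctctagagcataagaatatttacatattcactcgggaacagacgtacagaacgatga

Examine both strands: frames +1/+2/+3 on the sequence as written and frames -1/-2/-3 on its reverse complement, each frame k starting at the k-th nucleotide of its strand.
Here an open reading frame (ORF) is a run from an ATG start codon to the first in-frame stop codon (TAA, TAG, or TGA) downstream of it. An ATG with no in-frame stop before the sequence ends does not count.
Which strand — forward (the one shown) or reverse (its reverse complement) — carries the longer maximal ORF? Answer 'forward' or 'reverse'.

forward

Reverse complement (5'→3'): TCATCGTTCTGTACGTCTGTTCCCGAGTGAATATGTAAATATTCTTATGCTCTAGAGATCATGGCGCATGTGTGATTTTATGTTCCCA
Frame +1: TGG GAA CAT AAA ATC ACA CAT GCG CCA TGA TCT CTA GAG CAT AAG AAT ATT TAC ATA TTC ACT CGG GAA CAG ACG TAC AGA ACG ATG — no ATG→stop ORF.
Frame +2: GGG AAC ATA AAA TCA CAC ATG CGC CAT GAT CTC TAG AGC ATA AGA ATA TTT ACA TAT TCA CTC GGG AAC AGA CGT ACA GAA CGA TGA — ATG at 20, stop TAG at 35 → 18 nt.
Frame +3: GGA ACA TAA AAT CAC ACA TGC GCC ATG ATC TCT AGA GCA TAA GAA TAT TTA CAT ATT CAC TCG GGA ACA GAC GTA CAG AAC GAT — ATG at 27, stop TAA at 42 → 18 nt.
Frame -1: TCA TCG TTC TGT ACG TCT GTT CCC GAG TGA ATA TGT AAA TAT TCT TAT GCT CTA GAG ATC ATG GCG CAT GTG TGA TTT TAT GTT CCC — ATG at 61, stop TGA at 73 → 15 nt.
Frame -2: CAT CGT TCT GTA CGT CTG TTC CCG AGT GAA TAT GTA AAT ATT CTT ATG CTC TAG AGA TCA TGG CGC ATG TGT GAT TTT ATG TTC CCA — ATG at 47, stop TAG at 53 → 9 nt.
Frame -3: ATC GTT CTG TAC GTC TGT TCC CGA GTG AAT ATG TAA ATA TTC TTA TGC TCT AGA GAT CAT GGC GCA TGT GTG ATT TTA TGT TCC — ATG at 33, stop TAA at 36 → 6 nt.
Forward-strand max 18 nt; reverse-strand max 15 nt. The forward strand has the longer ORF.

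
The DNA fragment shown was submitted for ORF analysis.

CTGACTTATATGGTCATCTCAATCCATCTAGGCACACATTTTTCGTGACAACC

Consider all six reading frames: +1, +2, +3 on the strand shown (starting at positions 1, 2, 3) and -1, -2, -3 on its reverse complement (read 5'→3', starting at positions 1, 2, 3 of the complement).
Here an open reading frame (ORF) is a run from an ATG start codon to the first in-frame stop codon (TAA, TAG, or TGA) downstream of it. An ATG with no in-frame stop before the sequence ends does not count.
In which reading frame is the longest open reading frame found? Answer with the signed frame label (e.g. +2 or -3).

Reverse complement (5'→3'): GGTTGTCACGAAAAATGTGTGCCTAGATGGATTGAGATGACCATATAAGTCAG
Frame +1: CTG ACT TAT ATG GTC ATC TCA ATC CAT CTA GGC ACA CAT TTT TCG TGA CAA — ATG at 10, stop TGA at 46 → 39 nt.
Frame +2: TGA CTT ATA TGG TCA TCT CAA TCC ATC TAG GCA CAC ATT TTT CGT GAC AAC — no ATG→stop ORF.
Frame +3: GAC TTA TAT GGT CAT CTC AAT CCA TCT AGG CAC ACA TTT TTC GTG ACA ACC — no ATG→stop ORF.
Frame -1: GGT TGT CAC GAA AAA TGT GTG CCT AGA TGG ATT GAG ATG ACC ATA TAA GTC — ATG at 37, stop TAA at 46 → 12 nt.
Frame -2: GTT GTC ACG AAA AAT GTG TGC CTA GAT GGA TTG AGA TGA CCA TAT AAG TCA — no ATG→stop ORF.
Frame -3: TTG TCA CGA AAA ATG TGT GCC TAG ATG GAT TGA GAT GAC CAT ATA AGT CAG — ATG at 15, stop TAG at 24 → 12 nt; ATG at 27, stop TGA at 33 → 9 nt.
Longest ORF is 39 nt in frame +1 (positions 10–48).

+1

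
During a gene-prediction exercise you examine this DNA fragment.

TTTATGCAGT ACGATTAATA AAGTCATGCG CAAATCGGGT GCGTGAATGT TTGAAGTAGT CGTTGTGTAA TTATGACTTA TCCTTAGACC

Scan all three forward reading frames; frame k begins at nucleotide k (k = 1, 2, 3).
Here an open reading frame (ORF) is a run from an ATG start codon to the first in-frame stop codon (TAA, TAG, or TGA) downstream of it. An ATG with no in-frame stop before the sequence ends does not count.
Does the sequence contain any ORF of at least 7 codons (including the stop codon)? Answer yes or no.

yes

Frame 1: TTT ATG CAG TAC GAT TAA TAA AGT CAT GCG CAA ATC GGG TGC GTG AAT GTT TGA AGT AGT CGT TGT GTA ATT ATG ACT TAT CCT TAG ACC — ATG at 4, stop TAA at 16 → 15 nt; ATG at 73, stop TAG at 85 → 15 nt.
Frame 2: TTA TGC AGT ACG ATT AAT AAA GTC ATG CGC AAA TCG GGT GCG TGA ATG TTT GAA GTA GTC GTT GTG TAA TTA TGA CTT ATC CTT AGA — ATG at 26, stop TGA at 44 → 21 nt; ATG at 47, stop TAA at 68 → 24 nt.
Frame 3: TAT GCA GTA CGA TTA ATA AAG TCA TGC GCA AAT CGG GTG CGT GAA TGT TTG AAG TAG TCG TTG TGT AAT TAT GAC TTA TCC TTA GAC — no ATG→stop ORF.
Frame 2 has an ORF of 7 codons (positions 26–46) ≥ 7, so yes.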